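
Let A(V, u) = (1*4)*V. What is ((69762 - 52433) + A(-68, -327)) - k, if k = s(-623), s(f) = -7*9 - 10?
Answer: 17130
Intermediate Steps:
A(V, u) = 4*V
s(f) = -73 (s(f) = -63 - 10 = -73)
k = -73
((69762 - 52433) + A(-68, -327)) - k = ((69762 - 52433) + 4*(-68)) - 1*(-73) = (17329 - 272) + 73 = 17057 + 73 = 17130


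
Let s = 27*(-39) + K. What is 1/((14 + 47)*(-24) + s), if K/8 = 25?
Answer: -1/2317 ≈ -0.00043159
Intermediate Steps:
K = 200 (K = 8*25 = 200)
s = -853 (s = 27*(-39) + 200 = -1053 + 200 = -853)
1/((14 + 47)*(-24) + s) = 1/((14 + 47)*(-24) - 853) = 1/(61*(-24) - 853) = 1/(-1464 - 853) = 1/(-2317) = -1/2317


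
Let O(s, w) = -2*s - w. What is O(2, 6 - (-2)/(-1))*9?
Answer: -72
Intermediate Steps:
O(s, w) = -w - 2*s
O(2, 6 - (-2)/(-1))*9 = (-(6 - (-2)/(-1)) - 2*2)*9 = (-(6 - (-2)*(-1)) - 4)*9 = (-(6 - 1*2) - 4)*9 = (-(6 - 2) - 4)*9 = (-1*4 - 4)*9 = (-4 - 4)*9 = -8*9 = -72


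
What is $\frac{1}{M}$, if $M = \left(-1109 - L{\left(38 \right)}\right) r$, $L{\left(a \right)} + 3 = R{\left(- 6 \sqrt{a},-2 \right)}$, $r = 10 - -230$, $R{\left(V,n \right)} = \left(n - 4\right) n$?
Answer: $- \frac{1}{268320} \approx -3.7269 \cdot 10^{-6}$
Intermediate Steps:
$R{\left(V,n \right)} = n \left(-4 + n\right)$ ($R{\left(V,n \right)} = \left(-4 + n\right) n = n \left(-4 + n\right)$)
$r = 240$ ($r = 10 + 230 = 240$)
$L{\left(a \right)} = 9$ ($L{\left(a \right)} = -3 - 2 \left(-4 - 2\right) = -3 - -12 = -3 + 12 = 9$)
$M = -268320$ ($M = \left(-1109 - 9\right) 240 = \left(-1118\right) 240 = -268320$)
$\frac{1}{M} = \frac{1}{-268320} = - \frac{1}{268320}$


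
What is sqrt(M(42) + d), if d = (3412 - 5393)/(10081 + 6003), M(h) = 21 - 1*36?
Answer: I*sqrt(978072061)/8042 ≈ 3.8889*I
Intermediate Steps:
M(h) = -15 (M(h) = 21 - 36 = -15)
d = -1981/16084 ≈ -0.12317
sqrt(M(42) + d) = sqrt(-15 - 1981/16084) = sqrt(-243241/16084) = I*sqrt(978072061)/8042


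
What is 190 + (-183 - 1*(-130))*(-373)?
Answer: 19959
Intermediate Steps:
190 + (-183 - 1*(-130))*(-373) = 190 + (-183 + 130)*(-373) = 190 - 53*(-373) = 190 + 19769 = 19959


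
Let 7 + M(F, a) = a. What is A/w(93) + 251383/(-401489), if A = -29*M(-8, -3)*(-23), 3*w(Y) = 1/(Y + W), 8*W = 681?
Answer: -520370896787/145996 ≈ -3.5643e+6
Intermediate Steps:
W = 681/8 (W = (1/8)*681 = 681/8 ≈ 85.125)
M(F, a) = -7 + a
w(Y) = 1/(3*(681/8 + Y)) (w(Y) = 1/(3*(Y + 681/8)) = 1/(3*(681/8 + Y)))
A = -6670 (A = -29*(-7 - 3)*(-23) = -29*(-10)*(-23) = 290*(-23) = -6670)
A/w(93) + 251383/(-401489) = -6670/(8/(3*(681 + 8*93))) + 251383/(-401489) = -6670/(8/(3*(681 + 744))) + 251383*(-1/401489) = -6670/((8/3)/1425) - 22853/36499 = -6670/((8/3)*(1/1425)) - 22853/36499 = -6670/8/4275 - 22853/36499 = -6670*4275/8 - 22853/36499 = -14257125/4 - 22853/36499 = -520370896787/145996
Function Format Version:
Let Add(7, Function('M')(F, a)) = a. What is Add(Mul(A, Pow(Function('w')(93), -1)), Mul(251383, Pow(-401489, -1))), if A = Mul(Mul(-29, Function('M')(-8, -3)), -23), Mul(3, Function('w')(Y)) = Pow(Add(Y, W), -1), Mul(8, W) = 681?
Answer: Rational(-520370896787, 145996) ≈ -3.5643e+6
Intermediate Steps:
W = Rational(681, 8) (W = Mul(Rational(1, 8), 681) = Rational(681, 8) ≈ 85.125)
Function('M')(F, a) = Add(-7, a)
Function('w')(Y) = Mul(Rational(1, 3), Pow(Add(Rational(681, 8), Y), -1)) (Function('w')(Y) = Mul(Rational(1, 3), Pow(Add(Y, Rational(681, 8)), -1)) = Mul(Rational(1, 3), Pow(Add(Rational(681, 8), Y), -1)))
A = -6670 (A = Mul(Mul(-29, Add(-7, -3)), -23) = Mul(Mul(-29, -10), -23) = Mul(290, -23) = -6670)
Add(Mul(A, Pow(Function('w')(93), -1)), Mul(251383, Pow(-401489, -1))) = Add(Mul(-6670, Pow(Mul(Rational(8, 3), Pow(Add(681, Mul(8, 93)), -1)), -1)), Mul(251383, Pow(-401489, -1))) = Add(Mul(-6670, Pow(Mul(Rational(8, 3), Pow(Add(681, 744), -1)), -1)), Mul(251383, Rational(-1, 401489))) = Add(Mul(-6670, Pow(Mul(Rational(8, 3), Pow(1425, -1)), -1)), Rational(-22853, 36499)) = Add(Mul(-6670, Pow(Mul(Rational(8, 3), Rational(1, 1425)), -1)), Rational(-22853, 36499)) = Add(Mul(-6670, Pow(Rational(8, 4275), -1)), Rational(-22853, 36499)) = Add(Mul(-6670, Rational(4275, 8)), Rational(-22853, 36499)) = Add(Rational(-14257125, 4), Rational(-22853, 36499)) = Rational(-520370896787, 145996)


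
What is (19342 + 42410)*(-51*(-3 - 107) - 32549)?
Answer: -1663537128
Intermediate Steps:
(19342 + 42410)*(-51*(-3 - 107) - 32549) = 61752*(-51*(-110) - 32549) = 61752*(5610 - 32549) = 61752*(-26939) = -1663537128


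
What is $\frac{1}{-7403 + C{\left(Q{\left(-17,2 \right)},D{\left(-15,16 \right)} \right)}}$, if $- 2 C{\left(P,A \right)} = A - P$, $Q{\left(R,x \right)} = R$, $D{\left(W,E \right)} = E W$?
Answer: $- \frac{2}{14583} \approx -0.00013715$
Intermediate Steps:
$C{\left(P,A \right)} = \frac{P}{2} - \frac{A}{2}$ ($C{\left(P,A \right)} = - \frac{A - P}{2} = \frac{P}{2} - \frac{A}{2}$)
$\frac{1}{-7403 + C{\left(Q{\left(-17,2 \right)},D{\left(-15,16 \right)} \right)}} = \frac{1}{-7403 - \left(\frac{17}{2} + \frac{16 \left(-15\right)}{2}\right)} = \frac{1}{-7403 - - \frac{223}{2}} = \frac{1}{-7403 + \left(- \frac{17}{2} + 120\right)} = \frac{1}{-7403 + \frac{223}{2}} = \frac{1}{- \frac{14583}{2}} = - \frac{2}{14583}$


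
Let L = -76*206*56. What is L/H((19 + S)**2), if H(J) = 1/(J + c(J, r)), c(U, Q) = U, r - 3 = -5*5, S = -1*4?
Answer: -394531200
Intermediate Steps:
S = -4
r = -22 (r = 3 - 5*5 = 3 - 25 = -22)
H(J) = 1/(2*J) (H(J) = 1/(J + J) = 1/(2*J))
L = -876736 (L = -15656*56 = -876736)
L/H((19 + S)**2) = -876736*2*(19 - 4)**2 = -876736/(1/(2*(15**2))) = -876736/((1/2)/225) = -876736/((1/2)*(1/225)) = -876736/1/450 = -876736*450 = -394531200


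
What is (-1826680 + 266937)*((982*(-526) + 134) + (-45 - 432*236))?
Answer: 964537272485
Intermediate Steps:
(-1826680 + 266937)*((982*(-526) + 134) + (-45 - 432*236)) = -1559743*((-516532 + 134) + (-45 - 101952)) = -1559743*(-516398 - 101997) = -1559743*(-618395) = 964537272485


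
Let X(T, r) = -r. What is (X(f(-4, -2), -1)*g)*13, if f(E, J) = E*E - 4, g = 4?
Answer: 52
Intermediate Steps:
f(E, J) = -4 + E**2 (f(E, J) = E**2 - 4 = -4 + E**2)
(X(f(-4, -2), -1)*g)*13 = (-1*(-1)*4)*13 = (1*4)*13 = 4*13 = 52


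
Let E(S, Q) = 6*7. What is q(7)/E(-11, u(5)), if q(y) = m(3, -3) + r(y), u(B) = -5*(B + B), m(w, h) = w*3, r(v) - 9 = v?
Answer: 25/42 ≈ 0.59524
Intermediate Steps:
r(v) = 9 + v
m(w, h) = 3*w
u(B) = -10*B
q(y) = 18 + y (q(y) = 3*3 + (9 + y) = 9 + (9 + y) = 18 + y)
E(S, Q) = 42
q(7)/E(-11, u(5)) = (18 + 7)/42 = 25*(1/42) = 25/42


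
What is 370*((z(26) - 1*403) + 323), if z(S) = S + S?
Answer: -10360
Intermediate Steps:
z(S) = 2*S
370*((z(26) - 1*403) + 323) = 370*((2*26 - 1*403) + 323) = 370*((52 - 403) + 323) = 370*(-351 + 323) = 370*(-28) = -10360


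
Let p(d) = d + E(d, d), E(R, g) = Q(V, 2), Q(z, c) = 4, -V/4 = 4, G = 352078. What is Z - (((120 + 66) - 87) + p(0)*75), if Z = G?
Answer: 351679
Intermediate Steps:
V = -16 (V = -4*4 = -16)
E(R, g) = 4
p(d) = 4 + d (p(d) = d + 4 = 4 + d)
Z = 352078
Z - (((120 + 66) - 87) + p(0)*75) = 352078 - (((120 + 66) - 87) + (4 + 0)*75) = 352078 - ((186 - 87) + 4*75) = 352078 - (99 + 300) = 352078 - 1*399 = 352078 - 399 = 351679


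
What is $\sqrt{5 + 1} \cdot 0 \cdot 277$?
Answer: $0$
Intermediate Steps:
$\sqrt{5 + 1} \cdot 0 \cdot 277 = \sqrt{6} \cdot 0 \cdot 277 = 0 \cdot 277 = 0$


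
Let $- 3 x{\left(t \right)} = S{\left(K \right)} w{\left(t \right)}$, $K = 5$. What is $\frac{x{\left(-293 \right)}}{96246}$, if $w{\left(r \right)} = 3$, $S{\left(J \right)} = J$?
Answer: $- \frac{5}{96246} \approx -5.195 \cdot 10^{-5}$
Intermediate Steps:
$x{\left(t \right)} = -5$ ($x{\left(t \right)} = - \frac{5 \cdot 3}{3} = \left(- \frac{1}{3}\right) 15 = -5$)
$\frac{x{\left(-293 \right)}}{96246} = - \frac{5}{96246}$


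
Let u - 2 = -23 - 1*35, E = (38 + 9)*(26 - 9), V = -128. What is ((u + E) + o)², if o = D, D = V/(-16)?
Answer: 564001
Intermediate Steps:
D = 8 (D = -128/(-16) = -128*(-1/16) = 8)
E = 799 (E = 47*17 = 799)
u = -56 (u = 2 + (-23 - 1*35) = 2 + (-23 - 35) = 2 - 58 = -56)
o = 8
((u + E) + o)² = ((-56 + 799) + 8)² = (743 + 8)² = 751² = 564001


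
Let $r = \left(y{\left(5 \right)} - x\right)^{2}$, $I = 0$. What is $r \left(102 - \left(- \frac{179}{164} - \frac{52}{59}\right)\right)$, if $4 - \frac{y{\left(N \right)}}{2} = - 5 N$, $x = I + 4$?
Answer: $\frac{733403889}{2419} \approx 3.0318 \cdot 10^{5}$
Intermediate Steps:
$x = 4$ ($x = 0 + 4 = 4$)
$y{\left(N \right)} = 8 + 10 N$ ($y{\left(N \right)} = 8 - 2 \left(- 5 N\right) = 8 + 10 N$)
$r = 2916$ ($r = \left(\left(8 + 10 \cdot 5\right) - 4\right)^{2} = \left(\left(8 + 50\right) - 4\right)^{2} = \left(58 - 4\right)^{2} = 54^{2} = 2916$)
$r \left(102 - \left(- \frac{179}{164} - \frac{52}{59}\right)\right) = 2916 \left(102 - \left(- \frac{179}{164} - \frac{52}{59}\right)\right) = 2916 \left(102 - - \frac{19089}{9676}\right) = 2916 \left(102 + \left(\frac{52}{59} + \frac{179}{164}\right)\right) = 2916 \left(102 + \frac{19089}{9676}\right) = 2916 \cdot \frac{1006041}{9676} = \frac{733403889}{2419}$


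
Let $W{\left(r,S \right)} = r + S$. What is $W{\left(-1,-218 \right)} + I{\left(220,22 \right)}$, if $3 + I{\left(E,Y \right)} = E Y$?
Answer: $4618$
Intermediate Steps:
$I{\left(E,Y \right)} = -3 + E Y$
$W{\left(r,S \right)} = S + r$
$W{\left(-1,-218 \right)} + I{\left(220,22 \right)} = \left(-218 - 1\right) + \left(-3 + 220 \cdot 22\right) = -219 + \left(-3 + 4840\right) = -219 + 4837 = 4618$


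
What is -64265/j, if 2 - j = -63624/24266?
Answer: -70884295/5098 ≈ -13904.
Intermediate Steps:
j = 5098/1103 (j = 2 - (-63624)/24266 = 2 - 1*(-2892/1103) = 2 + 2892/1103 = 5098/1103 ≈ 4.6219)
-64265/j = -64265/5098/1103 = -64265*1103/5098 = -70884295/5098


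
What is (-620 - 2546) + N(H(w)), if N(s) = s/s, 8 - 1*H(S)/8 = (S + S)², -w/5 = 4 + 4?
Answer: -3165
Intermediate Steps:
w = -40 (w = -5*(4 + 4) = -5*8 = -40)
H(S) = 64 - 32*S² (H(S) = 64 - 8*(S + S)² = 64 - 8*4*S² = 64 - 32*S²)
N(s) = 1
(-620 - 2546) + N(H(w)) = (-620 - 2546) + 1 = -3166 + 1 = -3165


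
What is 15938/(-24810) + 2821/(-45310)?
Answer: -79213979/112414110 ≈ -0.70466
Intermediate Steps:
15938/(-24810) + 2821/(-45310) = 15938*(-1/24810) + 2821*(-1/45310) = -7969/12405 - 2821/45310 = -79213979/112414110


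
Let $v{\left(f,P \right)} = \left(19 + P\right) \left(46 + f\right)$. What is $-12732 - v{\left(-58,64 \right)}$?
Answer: $-11736$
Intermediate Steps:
$-12732 - v{\left(-58,64 \right)} = -12732 - \left(874 + 19 \left(-58\right) + 46 \cdot 64 + 64 \left(-58\right)\right) = -12732 - \left(874 - 1102 + 2944 - 3712\right) = -12732 - -996 = -12732 + 996 = -11736$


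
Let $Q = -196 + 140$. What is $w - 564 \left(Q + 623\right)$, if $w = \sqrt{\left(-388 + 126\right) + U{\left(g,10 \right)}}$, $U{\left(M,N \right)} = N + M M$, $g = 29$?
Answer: $-319788 + \sqrt{589} \approx -3.1976 \cdot 10^{5}$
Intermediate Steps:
$Q = -56$
$U{\left(M,N \right)} = N + M^{2}$
$w = \sqrt{589}$ ($w = \sqrt{\left(-388 + 126\right) + \left(10 + 29^{2}\right)} = \sqrt{-262 + \left(10 + 841\right)} = \sqrt{-262 + 851} = \sqrt{589} \approx 24.269$)
$w - 564 \left(Q + 623\right) = \sqrt{589} - 564 \left(-56 + 623\right) = \sqrt{589} - 319788 = -319788 + \sqrt{589}$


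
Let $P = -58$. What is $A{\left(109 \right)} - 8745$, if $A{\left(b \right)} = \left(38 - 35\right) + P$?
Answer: $-8800$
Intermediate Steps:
$A{\left(b \right)} = -55$ ($A{\left(b \right)} = \left(38 - 35\right) - 58 = 3 - 58 = -55$)
$A{\left(109 \right)} - 8745 = -55 - 8745 = -8800$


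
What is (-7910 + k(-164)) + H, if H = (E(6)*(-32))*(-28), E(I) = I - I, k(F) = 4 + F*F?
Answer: 18990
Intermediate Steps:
k(F) = 4 + F²
E(I) = 0
H = 0 (H = (0*(-32))*(-28) = 0*(-28) = 0)
(-7910 + k(-164)) + H = (-7910 + (4 + (-164)²)) + 0 = (-7910 + (4 + 26896)) + 0 = (-7910 + 26900) + 0 = 18990 + 0 = 18990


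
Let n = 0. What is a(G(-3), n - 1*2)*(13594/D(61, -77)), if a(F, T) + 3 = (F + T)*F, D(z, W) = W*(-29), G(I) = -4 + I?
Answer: 116520/319 ≈ 365.27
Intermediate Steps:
D(z, W) = -29*W
a(F, T) = -3 + F*(F + T) (a(F, T) = -3 + (F + T)*F = -3 + F*(F + T))
a(G(-3), n - 1*2)*(13594/D(61, -77)) = (-3 + (-4 - 3)² + (-4 - 3)*(0 - 1*2))*(13594/((-29*(-77)))) = (-3 + (-7)² - 7*(0 - 2))*(13594/2233) = (-3 + 49 - 7*(-2))*(13594*(1/2233)) = (-3 + 49 + 14)*(1942/319) = 60*(1942/319) = 116520/319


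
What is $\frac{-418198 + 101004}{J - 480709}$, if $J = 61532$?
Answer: $\frac{317194}{419177} \approx 0.75671$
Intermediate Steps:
$\frac{-418198 + 101004}{J - 480709} = \frac{-418198 + 101004}{61532 - 480709} = - \frac{317194}{-419177} = \left(-317194\right) \left(- \frac{1}{419177}\right) = \frac{317194}{419177}$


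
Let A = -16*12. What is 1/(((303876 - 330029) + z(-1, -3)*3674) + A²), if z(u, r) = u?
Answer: 1/7037 ≈ 0.00014211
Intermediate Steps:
A = -192
1/(((303876 - 330029) + z(-1, -3)*3674) + A²) = 1/(((303876 - 330029) - 1*3674) + (-192)²) = 1/((-26153 - 3674) + 36864) = 1/(-29827 + 36864) = 1/7037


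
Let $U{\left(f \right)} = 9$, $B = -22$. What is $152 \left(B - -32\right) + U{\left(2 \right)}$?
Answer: $1529$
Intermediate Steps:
$152 \left(B - -32\right) + U{\left(2 \right)} = 152 \left(-22 - -32\right) + 9 = 152 \left(-22 + 32\right) + 9 = 152 \cdot 10 + 9 = 1520 + 9 = 1529$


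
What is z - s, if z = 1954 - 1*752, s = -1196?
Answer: 2398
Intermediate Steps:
z = 1202 (z = 1954 - 752 = 1202)
z - s = 1202 - 1*(-1196) = 1202 + 1196 = 2398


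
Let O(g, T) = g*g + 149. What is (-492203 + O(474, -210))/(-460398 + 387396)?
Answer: 44563/12167 ≈ 3.6626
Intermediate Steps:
O(g, T) = 149 + g**2 (O(g, T) = g**2 + 149 = 149 + g**2)
(-492203 + O(474, -210))/(-460398 + 387396) = (-492203 + (149 + 474**2))/(-460398 + 387396) = (-492203 + (149 + 224676))/(-73002) = (-492203 + 224825)*(-1/73002) = -267378*(-1/73002) = 44563/12167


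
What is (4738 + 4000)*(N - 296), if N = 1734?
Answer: 12565244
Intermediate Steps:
(4738 + 4000)*(N - 296) = (4738 + 4000)*(1734 - 296) = 8738*1438 = 12565244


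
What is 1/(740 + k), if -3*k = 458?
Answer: 3/1762 ≈ 0.0017026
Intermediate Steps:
k = -458/3 (k = -⅓*458 = -458/3 ≈ -152.67)
1/(740 + k) = 1/(740 - 458/3) = 1/(1762/3) = 3/1762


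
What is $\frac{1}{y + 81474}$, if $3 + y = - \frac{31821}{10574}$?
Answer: $\frac{10574}{861442533} \approx 1.2275 \cdot 10^{-5}$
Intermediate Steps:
$y = - \frac{63543}{10574}$ ($y = -3 - \frac{31821}{10574} = - \frac{63543}{10574} \approx -6.0094$)
$\frac{1}{y + 81474} = \frac{1}{- \frac{63543}{10574} + 81474} = \frac{1}{\frac{861442533}{10574}} = \frac{10574}{861442533}$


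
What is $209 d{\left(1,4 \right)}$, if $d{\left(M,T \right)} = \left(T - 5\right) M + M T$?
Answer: $627$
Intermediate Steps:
$d{\left(M,T \right)} = M T + M \left(-5 + T\right)$ ($d{\left(M,T \right)} = \left(-5 + T\right) M + M T = M \left(-5 + T\right) + M T = M T + M \left(-5 + T\right)$)
$209 d{\left(1,4 \right)} = 209 \cdot 1 \left(-5 + 2 \cdot 4\right) = 209 \cdot 1 \left(-5 + 8\right) = 209 \cdot 1 \cdot 3 = 209 \cdot 3 = 627$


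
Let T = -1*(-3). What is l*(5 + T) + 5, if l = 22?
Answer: 181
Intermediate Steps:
T = 3
l*(5 + T) + 5 = 22*(5 + 3) + 5 = 22*8 + 5 = 176 + 5 = 181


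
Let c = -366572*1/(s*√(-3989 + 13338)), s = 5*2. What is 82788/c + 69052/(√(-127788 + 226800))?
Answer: -206970*√9349/91643 + 34526*√24753/24753 ≈ 1.0795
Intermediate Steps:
s = 10
c = -183286*√9349/46745 (c = -366572*1/(10*√(-3989 + 13338)) = -366572*√9349/93490 = -183286*√9349/46745 ≈ -379.12)
82788/c + 69052/(√(-127788 + 226800)) = 82788/((-183286*√9349/46745)) + 69052/(√(-127788 + 226800)) = 82788*(-5*√9349/183286) + 69052/(√99012) = -206970*√9349/91643 + 69052/((2*√24753)) = -206970*√9349/91643 + 69052*(√24753/49506) = -206970*√9349/91643 + 34526*√24753/24753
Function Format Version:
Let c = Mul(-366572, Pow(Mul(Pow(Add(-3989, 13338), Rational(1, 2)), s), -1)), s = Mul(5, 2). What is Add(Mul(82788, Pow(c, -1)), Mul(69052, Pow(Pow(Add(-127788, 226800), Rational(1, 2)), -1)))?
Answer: Add(Mul(Rational(-206970, 91643), Pow(9349, Rational(1, 2))), Mul(Rational(34526, 24753), Pow(24753, Rational(1, 2)))) ≈ 1.0795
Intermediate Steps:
s = 10
c = Mul(Rational(-183286, 46745), Pow(9349, Rational(1, 2))) (c = Mul(-366572, Pow(Mul(Pow(Add(-3989, 13338), Rational(1, 2)), 10), -1)) = Mul(-366572, Pow(Mul(Pow(9349, Rational(1, 2)), 10), -1)) = Mul(-366572, Pow(Mul(10, Pow(9349, Rational(1, 2))), -1)) = Mul(-366572, Mul(Rational(1, 93490), Pow(9349, Rational(1, 2)))) = Mul(Rational(-183286, 46745), Pow(9349, Rational(1, 2))) ≈ -379.12)
Add(Mul(82788, Pow(c, -1)), Mul(69052, Pow(Pow(Add(-127788, 226800), Rational(1, 2)), -1))) = Add(Mul(82788, Pow(Mul(Rational(-183286, 46745), Pow(9349, Rational(1, 2))), -1)), Mul(69052, Pow(Pow(Add(-127788, 226800), Rational(1, 2)), -1))) = Add(Mul(82788, Mul(Rational(-5, 183286), Pow(9349, Rational(1, 2)))), Mul(69052, Pow(Pow(99012, Rational(1, 2)), -1))) = Add(Mul(Rational(-206970, 91643), Pow(9349, Rational(1, 2))), Mul(69052, Pow(Mul(2, Pow(24753, Rational(1, 2))), -1))) = Add(Mul(Rational(-206970, 91643), Pow(9349, Rational(1, 2))), Mul(69052, Mul(Rational(1, 49506), Pow(24753, Rational(1, 2))))) = Add(Mul(Rational(-206970, 91643), Pow(9349, Rational(1, 2))), Mul(Rational(34526, 24753), Pow(24753, Rational(1, 2))))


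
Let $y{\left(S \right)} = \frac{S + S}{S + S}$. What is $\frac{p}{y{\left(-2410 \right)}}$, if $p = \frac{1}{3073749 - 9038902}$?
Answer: $- \frac{1}{5965153} \approx -1.6764 \cdot 10^{-7}$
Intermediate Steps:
$p = - \frac{1}{5965153}$ ($p = \frac{1}{-5965153} = - \frac{1}{5965153} \approx -1.6764 \cdot 10^{-7}$)
$y{\left(S \right)} = 1$ ($y{\left(S \right)} = \frac{2 S}{2 S} = 2 S \frac{1}{2 S} = 1$)
$\frac{p}{y{\left(-2410 \right)}} = - \frac{1}{5965153 \cdot 1} = \left(- \frac{1}{5965153}\right) 1 = - \frac{1}{5965153}$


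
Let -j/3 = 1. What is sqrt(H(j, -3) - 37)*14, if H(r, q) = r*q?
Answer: 28*I*sqrt(7) ≈ 74.081*I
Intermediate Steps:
j = -3 (j = -3*1 = -3)
H(r, q) = q*r
sqrt(H(j, -3) - 37)*14 = sqrt(-3*(-3) - 37)*14 = sqrt(9 - 37)*14 = sqrt(-28)*14 = (2*I*sqrt(7))*14 = 28*I*sqrt(7)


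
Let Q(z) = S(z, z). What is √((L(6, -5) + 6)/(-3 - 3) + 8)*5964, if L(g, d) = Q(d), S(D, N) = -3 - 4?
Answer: 6958*√6 ≈ 17044.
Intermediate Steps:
S(D, N) = -7
Q(z) = -7
L(g, d) = -7
√((L(6, -5) + 6)/(-3 - 3) + 8)*5964 = √((-7 + 6)/(-3 - 3) + 8)*5964 = √(-1/(-6) + 8)*5964 = √(-1*(-⅙) + 8)*5964 = √(⅙ + 8)*5964 = √(49/6)*5964 = (7*√6/6)*5964 = 6958*√6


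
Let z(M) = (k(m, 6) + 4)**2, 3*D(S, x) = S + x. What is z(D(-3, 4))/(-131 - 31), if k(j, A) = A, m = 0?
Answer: -50/81 ≈ -0.61728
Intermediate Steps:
D(S, x) = S/3 + x/3 (D(S, x) = (S + x)/3 = S/3 + x/3)
z(M) = 100 (z(M) = (6 + 4)**2 = 10**2 = 100)
z(D(-3, 4))/(-131 - 31) = 100/(-131 - 31) = 100/(-162) = 100*(-1/162) = -50/81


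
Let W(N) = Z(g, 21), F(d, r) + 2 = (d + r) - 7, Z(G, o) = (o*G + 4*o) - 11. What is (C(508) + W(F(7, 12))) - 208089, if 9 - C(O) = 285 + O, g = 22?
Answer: -208338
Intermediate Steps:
Z(G, o) = -11 + 4*o + G*o (Z(G, o) = (G*o + 4*o) - 11 = (4*o + G*o) - 11 = -11 + 4*o + G*o)
F(d, r) = -9 + d + r (F(d, r) = -2 + ((d + r) - 7) = -2 + (-7 + d + r) = -9 + d + r)
C(O) = -276 - O (C(O) = 9 - (285 + O) = 9 + (-285 - O) = -276 - O)
W(N) = 535 (W(N) = -11 + 4*21 + 22*21 = -11 + 84 + 462 = 535)
(C(508) + W(F(7, 12))) - 208089 = ((-276 - 1*508) + 535) - 208089 = ((-276 - 508) + 535) - 208089 = (-784 + 535) - 208089 = -249 - 208089 = -208338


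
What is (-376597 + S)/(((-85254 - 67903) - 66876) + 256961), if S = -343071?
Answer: -179917/9232 ≈ -19.488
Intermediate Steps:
(-376597 + S)/(((-85254 - 67903) - 66876) + 256961) = (-376597 - 343071)/(((-85254 - 67903) - 66876) + 256961) = -719668/((-153157 - 66876) + 256961) = -719668/(-220033 + 256961) = -719668/36928 = -719668*1/36928 = -179917/9232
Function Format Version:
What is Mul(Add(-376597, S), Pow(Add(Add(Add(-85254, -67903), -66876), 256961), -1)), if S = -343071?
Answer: Rational(-179917, 9232) ≈ -19.488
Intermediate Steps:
Mul(Add(-376597, S), Pow(Add(Add(Add(-85254, -67903), -66876), 256961), -1)) = Mul(Add(-376597, -343071), Pow(Add(Add(Add(-85254, -67903), -66876), 256961), -1)) = Mul(-719668, Pow(Add(Add(-153157, -66876), 256961), -1)) = Mul(-719668, Pow(Add(-220033, 256961), -1)) = Mul(-719668, Pow(36928, -1)) = Mul(-719668, Rational(1, 36928)) = Rational(-179917, 9232)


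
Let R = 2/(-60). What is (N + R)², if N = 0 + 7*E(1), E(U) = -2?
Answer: 177241/900 ≈ 196.93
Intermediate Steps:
R = -1/30 (R = 2*(-1/60) = -1/30 ≈ -0.033333)
N = -14 (N = 0 + 7*(-2) = 0 - 14 = -14)
(N + R)² = (-14 - 1/30)² = (-421/30)² = 177241/900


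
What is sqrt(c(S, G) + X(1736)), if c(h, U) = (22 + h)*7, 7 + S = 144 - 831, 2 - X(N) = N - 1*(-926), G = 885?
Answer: 2*I*sqrt(1841) ≈ 85.814*I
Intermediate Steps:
X(N) = -924 - N (X(N) = 2 - (N - 1*(-926)) = 2 - (N + 926) = 2 - (926 + N) = 2 + (-926 - N) = -924 - N)
S = -694 (S = -7 + (144 - 831) = -7 - 687 = -694)
c(h, U) = 154 + 7*h
sqrt(c(S, G) + X(1736)) = sqrt((154 + 7*(-694)) + (-924 - 1*1736)) = sqrt((154 - 4858) + (-924 - 1736)) = sqrt(-4704 - 2660) = sqrt(-7364) = 2*I*sqrt(1841)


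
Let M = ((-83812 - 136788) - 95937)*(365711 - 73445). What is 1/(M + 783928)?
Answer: -1/92512218914 ≈ -1.0809e-11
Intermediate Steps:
M = -92513002842 (M = (-220600 - 95937)*292266 = -316537*292266 = -92513002842)
1/(M + 783928) = 1/(-92513002842 + 783928) = 1/(-92512218914) = -1/92512218914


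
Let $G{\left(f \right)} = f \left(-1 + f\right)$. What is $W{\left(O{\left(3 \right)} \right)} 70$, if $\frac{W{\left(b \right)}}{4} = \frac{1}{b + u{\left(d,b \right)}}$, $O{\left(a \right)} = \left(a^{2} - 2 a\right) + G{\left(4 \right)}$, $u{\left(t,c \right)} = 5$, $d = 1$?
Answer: $14$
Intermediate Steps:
$O{\left(a \right)} = 12 + a^{2} - 2 a$ ($O{\left(a \right)} = \left(a^{2} - 2 a\right) + 4 \left(-1 + 4\right) = \left(a^{2} - 2 a\right) + 4 \cdot 3 = \left(a^{2} - 2 a\right) + 12 = 12 + a^{2} - 2 a$)
$W{\left(b \right)} = \frac{4}{5 + b}$ ($W{\left(b \right)} = \frac{4}{b + 5} = \frac{4}{5 + b}$)
$W{\left(O{\left(3 \right)} \right)} 70 = \frac{4}{5 + \left(12 + 3^{2} - 6\right)} 70 = \frac{4}{5 + \left(12 + 9 - 6\right)} 70 = \frac{4}{5 + 15} \cdot 70 = \frac{4}{20} \cdot 70 = 4 \cdot \frac{1}{20} \cdot 70 = \frac{1}{5} \cdot 70 = 14$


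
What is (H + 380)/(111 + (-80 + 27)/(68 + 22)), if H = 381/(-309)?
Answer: 3511170/1023511 ≈ 3.4305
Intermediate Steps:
H = -127/103 (H = 381*(-1/309) = -127/103 ≈ -1.2330)
(H + 380)/(111 + (-80 + 27)/(68 + 22)) = (-127/103 + 380)/(111 + (-80 + 27)/(68 + 22)) = 39013/(103*(111 - 53/90)) = 39013/(103*(9937/90)) = (39013/103)*(90/9937) = 3511170/1023511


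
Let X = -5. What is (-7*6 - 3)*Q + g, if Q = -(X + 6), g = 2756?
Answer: 2801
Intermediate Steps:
Q = -1 (Q = -(-5 + 6) = -1*1 = -1)
(-7*6 - 3)*Q + g = (-7*6 - 3)*(-1) + 2756 = (-42 - 3)*(-1) + 2756 = -45*(-1) + 2756 = 45 + 2756 = 2801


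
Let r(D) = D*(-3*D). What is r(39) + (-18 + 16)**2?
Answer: -4559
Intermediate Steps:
r(D) = -3*D**2
r(39) + (-18 + 16)**2 = -3*39**2 + (-18 + 16)**2 = -3*1521 + (-2)**2 = -4563 + 4 = -4559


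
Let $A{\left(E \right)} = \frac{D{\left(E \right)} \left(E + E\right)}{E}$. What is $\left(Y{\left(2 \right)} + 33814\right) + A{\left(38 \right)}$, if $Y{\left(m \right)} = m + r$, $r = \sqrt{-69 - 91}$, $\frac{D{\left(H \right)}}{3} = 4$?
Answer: $33840 + 4 i \sqrt{10} \approx 33840.0 + 12.649 i$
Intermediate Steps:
$D{\left(H \right)} = 12$ ($D{\left(H \right)} = 3 \cdot 4 = 12$)
$r = 4 i \sqrt{10}$ ($r = \sqrt{-160} = 4 i \sqrt{10} \approx 12.649 i$)
$Y{\left(m \right)} = m + 4 i \sqrt{10}$
$A{\left(E \right)} = 24$ ($A{\left(E \right)} = \frac{12 \left(E + E\right)}{E} = \frac{12 \cdot 2 E}{E} = \frac{24 E}{E} = 24$)
$\left(Y{\left(2 \right)} + 33814\right) + A{\left(38 \right)} = \left(\left(2 + 4 i \sqrt{10}\right) + 33814\right) + 24 = \left(33816 + 4 i \sqrt{10}\right) + 24 = 33840 + 4 i \sqrt{10}$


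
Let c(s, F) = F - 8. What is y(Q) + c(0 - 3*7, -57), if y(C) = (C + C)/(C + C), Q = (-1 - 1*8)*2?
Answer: -64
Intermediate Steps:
c(s, F) = -8 + F
Q = -18 (Q = (-1 - 8)*2 = -9*2 = -18)
y(C) = 1 (y(C) = (2*C)/((2*C)) = (2*C)*(1/(2*C)) = 1)
y(Q) + c(0 - 3*7, -57) = 1 + (-8 - 57) = 1 - 65 = -64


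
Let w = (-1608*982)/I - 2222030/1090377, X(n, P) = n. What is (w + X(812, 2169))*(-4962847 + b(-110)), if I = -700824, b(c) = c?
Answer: -42782368429502189008/10613366259 ≈ -4.0310e+9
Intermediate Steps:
w = 6854766308/31840098777 (w = -1608*982/(-700824) - 2222030/1090377 = -1579056*(-1/700824) - 2222030*1/1090377 = 65794/29201 - 2222030/1090377 = 6854766308/31840098777 ≈ 0.21529)
(w + X(812, 2169))*(-4962847 + b(-110)) = (6854766308/31840098777 + 812)*(-4962847 - 110) = (25861014973232/31840098777)*(-4962957) = -42782368429502189008/10613366259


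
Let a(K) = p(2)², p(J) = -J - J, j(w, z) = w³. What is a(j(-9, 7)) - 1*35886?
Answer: -35870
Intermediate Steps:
p(J) = -2*J
a(K) = 16 (a(K) = (-2*2)² = (-4)² = 16)
a(j(-9, 7)) - 1*35886 = 16 - 1*35886 = 16 - 35886 = -35870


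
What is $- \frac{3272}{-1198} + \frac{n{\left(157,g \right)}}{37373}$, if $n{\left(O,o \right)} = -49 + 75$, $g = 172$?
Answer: $\frac{61157802}{22386427} \approx 2.7319$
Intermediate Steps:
$n{\left(O,o \right)} = 26$
$- \frac{3272}{-1198} + \frac{n{\left(157,g \right)}}{37373} = - \frac{3272}{-1198} + \frac{26}{37373} = \left(-3272\right) \left(- \frac{1}{1198}\right) + 26 \cdot \frac{1}{37373} = \frac{1636}{599} + \frac{26}{37373} = \frac{61157802}{22386427}$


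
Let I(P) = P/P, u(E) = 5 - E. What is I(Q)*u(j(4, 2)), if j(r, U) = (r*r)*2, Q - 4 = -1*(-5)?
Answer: -27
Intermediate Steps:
Q = 9 (Q = 4 - 1*(-5) = 4 + 5 = 9)
j(r, U) = 2*r**2 (j(r, U) = r**2*2 = 2*r**2)
I(P) = 1
I(Q)*u(j(4, 2)) = 1*(5 - 2*4**2) = 1*(5 - 2*16) = 1*(5 - 1*32) = 1*(5 - 32) = 1*(-27) = -27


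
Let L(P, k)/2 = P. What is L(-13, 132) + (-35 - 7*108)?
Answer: -817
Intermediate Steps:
L(P, k) = 2*P
L(-13, 132) + (-35 - 7*108) = 2*(-13) + (-35 - 7*108) = -26 + (-35 - 756) = -26 - 791 = -817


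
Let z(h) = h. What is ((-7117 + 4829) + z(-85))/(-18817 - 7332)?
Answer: 2373/26149 ≈ 0.090749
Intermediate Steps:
((-7117 + 4829) + z(-85))/(-18817 - 7332) = ((-7117 + 4829) - 85)/(-18817 - 7332) = (-2288 - 85)/(-26149) = -2373*(-1/26149) = 2373/26149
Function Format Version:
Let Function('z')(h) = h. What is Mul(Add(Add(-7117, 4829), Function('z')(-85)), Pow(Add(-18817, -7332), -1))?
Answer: Rational(2373, 26149) ≈ 0.090749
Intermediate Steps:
Mul(Add(Add(-7117, 4829), Function('z')(-85)), Pow(Add(-18817, -7332), -1)) = Mul(Add(Add(-7117, 4829), -85), Pow(Add(-18817, -7332), -1)) = Mul(Add(-2288, -85), Pow(-26149, -1)) = Mul(-2373, Rational(-1, 26149)) = Rational(2373, 26149)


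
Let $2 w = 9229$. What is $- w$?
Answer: $- \frac{9229}{2} \approx -4614.5$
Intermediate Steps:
$w = \frac{9229}{2}$ ($w = \frac{1}{2} \cdot 9229 = \frac{9229}{2} \approx 4614.5$)
$- w = \left(-1\right) \frac{9229}{2} = - \frac{9229}{2}$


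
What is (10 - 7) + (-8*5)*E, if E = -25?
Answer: 1003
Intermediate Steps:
(10 - 7) + (-8*5)*E = (10 - 7) - 8*5*(-25) = 3 - 40*(-25) = 3 + 1000 = 1003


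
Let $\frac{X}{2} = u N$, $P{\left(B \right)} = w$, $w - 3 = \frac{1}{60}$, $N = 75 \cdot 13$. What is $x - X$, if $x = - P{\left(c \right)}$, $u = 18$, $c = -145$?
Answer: $- \frac{2106181}{60} \approx -35103.0$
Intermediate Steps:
$N = 975$
$w = \frac{181}{60}$ ($w = 3 + \frac{1}{60} = \frac{181}{60} \approx 3.0167$)
$P{\left(B \right)} = \frac{181}{60}$
$X = 35100$ ($X = 2 \cdot 18 \cdot 975 = 2 \cdot 17550 = 35100$)
$x = - \frac{181}{60}$ ($x = \left(-1\right) \frac{181}{60} = - \frac{181}{60} \approx -3.0167$)
$x - X = - \frac{181}{60} - 35100 = - \frac{2106181}{60}$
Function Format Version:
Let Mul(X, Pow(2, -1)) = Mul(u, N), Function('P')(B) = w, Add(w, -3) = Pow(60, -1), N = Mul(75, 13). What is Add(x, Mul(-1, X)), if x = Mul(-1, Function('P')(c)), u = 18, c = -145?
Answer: Rational(-2106181, 60) ≈ -35103.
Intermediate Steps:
N = 975
w = Rational(181, 60) (w = Add(3, Pow(60, -1)) = Add(3, Rational(1, 60)) = Rational(181, 60) ≈ 3.0167)
Function('P')(B) = Rational(181, 60)
X = 35100 (X = Mul(2, Mul(18, 975)) = Mul(2, 17550) = 35100)
x = Rational(-181, 60) (x = Mul(-1, Rational(181, 60)) = Rational(-181, 60) ≈ -3.0167)
Add(x, Mul(-1, X)) = Add(Rational(-181, 60), Mul(-1, 35100)) = Add(Rational(-181, 60), -35100) = Rational(-2106181, 60)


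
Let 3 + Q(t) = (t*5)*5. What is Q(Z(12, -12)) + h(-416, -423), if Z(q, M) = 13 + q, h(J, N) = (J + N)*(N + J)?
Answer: 704543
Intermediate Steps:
h(J, N) = (J + N)² (h(J, N) = (J + N)*(J + N) = (J + N)²)
Q(t) = -3 + 25*t (Q(t) = -3 + (t*5)*5 = -3 + (5*t)*5 = -3 + 25*t)
Q(Z(12, -12)) + h(-416, -423) = (-3 + 25*(13 + 12)) + (-416 - 423)² = (-3 + 25*25) + (-839)² = (-3 + 625) + 703921 = 622 + 703921 = 704543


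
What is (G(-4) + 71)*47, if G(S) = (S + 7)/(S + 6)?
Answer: 6815/2 ≈ 3407.5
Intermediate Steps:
G(S) = (7 + S)/(6 + S)
(G(-4) + 71)*47 = ((7 - 4)/(6 - 4) + 71)*47 = (3/2 + 71)*47 = (145/2)*47 = 6815/2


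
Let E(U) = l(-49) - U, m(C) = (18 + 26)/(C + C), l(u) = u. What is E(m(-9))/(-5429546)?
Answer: 419/48865914 ≈ 8.5745e-6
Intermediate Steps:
m(C) = 22/C (m(C) = 44/((2*C)) = 44*(1/(2*C)) = 22/C)
E(U) = -49 - U
E(m(-9))/(-5429546) = (-49 - 22/(-9))/(-5429546) = (-49 - 22*(-1)/9)*(-1/5429546) = (-49 - 1*(-22/9))*(-1/5429546) = (-49 + 22/9)*(-1/5429546) = -419/9*(-1/5429546) = 419/48865914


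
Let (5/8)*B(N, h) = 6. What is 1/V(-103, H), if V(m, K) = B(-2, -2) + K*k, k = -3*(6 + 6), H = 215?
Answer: -5/38652 ≈ -0.00012936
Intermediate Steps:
B(N, h) = 48/5 (B(N, h) = (8/5)*6 = 48/5)
k = -36 (k = -3*12 = -36)
V(m, K) = 48/5 - 36*K (V(m, K) = 48/5 + K*(-36) = 48/5 - 36*K)
1/V(-103, H) = 1/(48/5 - 36*215) = 1/(48/5 - 7740) = 1/(-38652/5) = -5/38652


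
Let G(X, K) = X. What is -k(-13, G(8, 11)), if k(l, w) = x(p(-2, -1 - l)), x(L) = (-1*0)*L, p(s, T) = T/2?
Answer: 0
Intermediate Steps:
p(s, T) = T/2 (p(s, T) = T*(½) = T/2)
x(L) = 0 (x(L) = 0*L = 0)
k(l, w) = 0
-k(-13, G(8, 11)) = -1*0 = 0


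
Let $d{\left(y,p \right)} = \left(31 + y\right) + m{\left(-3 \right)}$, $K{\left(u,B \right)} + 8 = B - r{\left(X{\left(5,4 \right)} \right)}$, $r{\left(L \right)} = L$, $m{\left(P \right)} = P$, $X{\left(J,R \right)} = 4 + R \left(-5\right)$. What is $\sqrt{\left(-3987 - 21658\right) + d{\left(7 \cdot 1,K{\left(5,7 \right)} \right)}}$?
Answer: $i \sqrt{25610} \approx 160.03 i$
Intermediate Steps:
$X{\left(J,R \right)} = 4 - 5 R$
$K{\left(u,B \right)} = 8 + B$ ($K{\left(u,B \right)} = -8 - \left(4 - 20 - B\right) = -8 + \left(B - \left(4 - 20\right)\right) = -8 + \left(B - -16\right) = -8 + \left(B + 16\right) = -8 + \left(16 + B\right) = 8 + B$)
$d{\left(y,p \right)} = 28 + y$ ($d{\left(y,p \right)} = \left(31 + y\right) - 3 = 28 + y$)
$\sqrt{\left(-3987 - 21658\right) + d{\left(7 \cdot 1,K{\left(5,7 \right)} \right)}} = \sqrt{\left(-3987 - 21658\right) + \left(28 + 7 \cdot 1\right)} = \sqrt{-25645 + \left(28 + 7\right)} = \sqrt{-25645 + 35} = \sqrt{-25610} = i \sqrt{25610}$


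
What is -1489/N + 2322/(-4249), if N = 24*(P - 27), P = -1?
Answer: 97273/58272 ≈ 1.6693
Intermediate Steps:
N = -672 (N = 24*(-1 - 27) = 24*(-28) = -672)
-1489/N + 2322/(-4249) = -1489/(-672) + 2322/(-4249) = -1489*(-1/672) + 2322*(-1/4249) = 1489/672 - 2322/4249 = 97273/58272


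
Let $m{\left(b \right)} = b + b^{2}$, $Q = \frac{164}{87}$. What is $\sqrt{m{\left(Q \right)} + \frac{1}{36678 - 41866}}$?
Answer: $\frac{\sqrt{276975988111}}{225678} \approx 2.332$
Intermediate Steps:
$Q = \frac{164}{87}$ ($Q = 164 \cdot \frac{1}{87} = \frac{164}{87} \approx 1.8851$)
$\sqrt{m{\left(Q \right)} + \frac{1}{36678 - 41866}} = \sqrt{\frac{164 \left(1 + \frac{164}{87}\right)}{87} + \frac{1}{36678 - 41866}} = \sqrt{\frac{164}{87} \cdot \frac{251}{87} + \frac{1}{-5188}} = \sqrt{\frac{41164}{7569} - \frac{1}{5188}} = \sqrt{\frac{213551263}{39267972}} = \frac{\sqrt{276975988111}}{225678}$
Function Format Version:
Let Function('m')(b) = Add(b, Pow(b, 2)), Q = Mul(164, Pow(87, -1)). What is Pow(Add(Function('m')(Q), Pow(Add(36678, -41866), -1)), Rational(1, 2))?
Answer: Mul(Rational(1, 225678), Pow(276975988111, Rational(1, 2))) ≈ 2.3320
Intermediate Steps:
Q = Rational(164, 87) (Q = Mul(164, Rational(1, 87)) = Rational(164, 87) ≈ 1.8851)
Pow(Add(Function('m')(Q), Pow(Add(36678, -41866), -1)), Rational(1, 2)) = Pow(Add(Mul(Rational(164, 87), Add(1, Rational(164, 87))), Pow(Add(36678, -41866), -1)), Rational(1, 2)) = Pow(Add(Mul(Rational(164, 87), Rational(251, 87)), Pow(-5188, -1)), Rational(1, 2)) = Pow(Add(Rational(41164, 7569), Rational(-1, 5188)), Rational(1, 2)) = Pow(Rational(213551263, 39267972), Rational(1, 2)) = Mul(Rational(1, 225678), Pow(276975988111, Rational(1, 2)))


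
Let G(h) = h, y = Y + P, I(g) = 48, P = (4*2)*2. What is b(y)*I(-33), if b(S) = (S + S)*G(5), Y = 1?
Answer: 8160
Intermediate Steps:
P = 16 (P = 8*2 = 16)
y = 17 (y = 1 + 16 = 17)
b(S) = 10*S (b(S) = (S + S)*5 = (2*S)*5 = 10*S)
b(y)*I(-33) = (10*17)*48 = 170*48 = 8160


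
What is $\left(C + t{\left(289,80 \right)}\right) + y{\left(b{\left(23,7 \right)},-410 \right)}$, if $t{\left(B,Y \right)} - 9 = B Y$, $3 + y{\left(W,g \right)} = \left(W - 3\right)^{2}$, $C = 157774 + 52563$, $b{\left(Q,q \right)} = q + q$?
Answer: $233584$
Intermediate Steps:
$b{\left(Q,q \right)} = 2 q$
$C = 210337$
$y{\left(W,g \right)} = -3 + \left(-3 + W\right)^{2}$ ($y{\left(W,g \right)} = -3 + \left(W - 3\right)^{2} = -3 + \left(-3 + W\right)^{2}$)
$t{\left(B,Y \right)} = 9 + B Y$
$\left(C + t{\left(289,80 \right)}\right) + y{\left(b{\left(23,7 \right)},-410 \right)} = \left(210337 + \left(9 + 289 \cdot 80\right)\right) - \left(3 - \left(-3 + 2 \cdot 7\right)^{2}\right) = \left(210337 + \left(9 + 23120\right)\right) - \left(3 - \left(-3 + 14\right)^{2}\right) = \left(210337 + 23129\right) - \left(3 - 11^{2}\right) = 233466 + \left(-3 + 121\right) = 233466 + 118 = 233584$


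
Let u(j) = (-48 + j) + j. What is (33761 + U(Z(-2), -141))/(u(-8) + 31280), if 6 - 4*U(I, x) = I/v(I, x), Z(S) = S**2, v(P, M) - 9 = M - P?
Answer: 4591701/4245376 ≈ 1.0816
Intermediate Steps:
v(P, M) = 9 + M - P (v(P, M) = 9 + (M - P) = 9 + M - P)
U(I, x) = 3/2 - I/(4*(9 + x - I))
u(j) = -48 + 2*j
(33761 + U(Z(-2), -141))/(u(-8) + 31280) = (33761 + (54 - 7*(-2)**2 + 6*(-141))/(4*(9 - 141 - 1*(-2)**2)))/((-48 + 2*(-8)) + 31280) = (33761 + (54 - 7*4 - 846)/(4*(9 - 141 - 1*4)))/((-48 - 16) + 31280) = (33761 + (54 - 28 - 846)/(4*(9 - 141 - 4)))/(-64 + 31280) = (33761 + (1/4)*(-820)/(-136))/31216 = (33761 + (1/4)*(-1/136)*(-820))*(1/31216) = (33761 + 205/136)*(1/31216) = (4591701/136)*(1/31216) = 4591701/4245376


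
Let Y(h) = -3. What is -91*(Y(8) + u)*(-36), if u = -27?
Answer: -98280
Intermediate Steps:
-91*(Y(8) + u)*(-36) = -91*(-3 - 27)*(-36) = -91*(-30)*(-36) = 2730*(-36) = -98280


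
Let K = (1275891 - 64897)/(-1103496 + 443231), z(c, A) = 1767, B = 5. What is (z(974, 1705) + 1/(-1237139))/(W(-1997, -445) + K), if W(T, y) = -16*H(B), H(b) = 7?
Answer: -721677770221090/46492100535843 ≈ -15.523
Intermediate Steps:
K = -1210994/660265 (K = 1210994/(-660265) = 1210994*(-1/660265) = -1210994/660265 ≈ -1.8341)
W(T, y) = -112 (W(T, y) = -16*7 = -112)
(z(974, 1705) + 1/(-1237139))/(W(-1997, -445) + K) = (1767 + 1/(-1237139))/(-112 - 1210994/660265) = (1767 - 1/1237139)/(-75160674/660265) = (2186024612/1237139)*(-660265/75160674) = -721677770221090/46492100535843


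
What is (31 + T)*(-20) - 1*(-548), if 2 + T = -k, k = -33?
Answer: -692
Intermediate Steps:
T = 31 (T = -2 - 1*(-33) = -2 + 33 = 31)
(31 + T)*(-20) - 1*(-548) = (31 + 31)*(-20) - 1*(-548) = 62*(-20) + 548 = -1240 + 548 = -692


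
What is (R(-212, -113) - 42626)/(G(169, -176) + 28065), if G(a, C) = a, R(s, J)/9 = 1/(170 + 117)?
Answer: -12233653/8103158 ≈ -1.5097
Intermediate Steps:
R(s, J) = 9/287 (R(s, J) = 9/(170 + 117) = 9/287)
(R(-212, -113) - 42626)/(G(169, -176) + 28065) = (9/287 - 42626)/(169 + 28065) = -12233653/287/28234 = -12233653/287*1/28234 = -12233653/8103158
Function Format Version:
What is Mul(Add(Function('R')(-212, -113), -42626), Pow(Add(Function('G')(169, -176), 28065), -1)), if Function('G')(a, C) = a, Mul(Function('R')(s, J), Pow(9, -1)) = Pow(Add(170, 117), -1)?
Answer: Rational(-12233653, 8103158) ≈ -1.5097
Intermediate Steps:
Function('R')(s, J) = Rational(9, 287) (Function('R')(s, J) = Mul(9, Pow(Add(170, 117), -1)) = Mul(9, Pow(287, -1)) = Mul(9, Rational(1, 287)) = Rational(9, 287))
Mul(Add(Function('R')(-212, -113), -42626), Pow(Add(Function('G')(169, -176), 28065), -1)) = Mul(Add(Rational(9, 287), -42626), Pow(Add(169, 28065), -1)) = Mul(Rational(-12233653, 287), Pow(28234, -1)) = Mul(Rational(-12233653, 287), Rational(1, 28234)) = Rational(-12233653, 8103158)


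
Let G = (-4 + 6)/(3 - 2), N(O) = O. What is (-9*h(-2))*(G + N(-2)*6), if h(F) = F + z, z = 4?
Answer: 180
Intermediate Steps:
h(F) = 4 + F (h(F) = F + 4 = 4 + F)
G = 2 (G = 2/1 = 2*1 = 2)
(-9*h(-2))*(G + N(-2)*6) = (-9*(4 - 2))*(2 - 2*6) = (-9*2)*(2 - 12) = -18*(-10) = 180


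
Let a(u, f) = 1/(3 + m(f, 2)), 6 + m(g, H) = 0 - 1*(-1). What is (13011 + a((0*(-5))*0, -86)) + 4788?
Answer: 35597/2 ≈ 17799.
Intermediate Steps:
m(g, H) = -5 (m(g, H) = -6 + (0 - 1*(-1)) = -6 + (0 + 1) = -6 + 1 = -5)
a(u, f) = -½ (a(u, f) = 1/(3 - 5) = 1/(-2) = -½)
(13011 + a((0*(-5))*0, -86)) + 4788 = (13011 - ½) + 4788 = 26021/2 + 4788 = 35597/2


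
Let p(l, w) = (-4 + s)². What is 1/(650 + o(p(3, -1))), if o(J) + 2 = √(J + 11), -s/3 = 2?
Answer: 216/139931 - √111/419793 ≈ 0.0015185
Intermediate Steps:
s = -6 (s = -3*2 = -6)
p(l, w) = 100 (p(l, w) = (-4 - 6)² = (-10)² = 100)
o(J) = -2 + √(11 + J) (o(J) = -2 + √(J + 11) = -2 + √(11 + J))
1/(650 + o(p(3, -1))) = 1/(650 + (-2 + √(11 + 100))) = 1/(650 + (-2 + √111)) = 1/(648 + √111)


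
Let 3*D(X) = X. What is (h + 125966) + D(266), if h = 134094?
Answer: 780446/3 ≈ 2.6015e+5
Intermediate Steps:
D(X) = X/3
(h + 125966) + D(266) = (134094 + 125966) + (⅓)*266 = 260060 + 266/3 = 780446/3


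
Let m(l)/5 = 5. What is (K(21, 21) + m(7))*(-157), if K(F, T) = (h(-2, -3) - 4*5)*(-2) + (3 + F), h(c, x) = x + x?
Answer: -15857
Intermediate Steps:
h(c, x) = 2*x
m(l) = 25 (m(l) = 5*5 = 25)
K(F, T) = 55 + F (K(F, T) = (2*(-3) - 4*5)*(-2) + (3 + F) = (-6 - 20)*(-2) + (3 + F) = -26*(-2) + (3 + F) = 52 + (3 + F) = 55 + F)
(K(21, 21) + m(7))*(-157) = ((55 + 21) + 25)*(-157) = (76 + 25)*(-157) = 101*(-157) = -15857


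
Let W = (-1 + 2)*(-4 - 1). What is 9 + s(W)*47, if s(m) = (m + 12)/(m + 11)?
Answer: 383/6 ≈ 63.833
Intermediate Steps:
W = -5 (W = 1*(-5) = -5)
s(m) = (12 + m)/(11 + m)
9 + s(W)*47 = 9 + ((12 - 5)/(11 - 5))*47 = 9 + (7/6)*47 = 9 + 329/6 = 383/6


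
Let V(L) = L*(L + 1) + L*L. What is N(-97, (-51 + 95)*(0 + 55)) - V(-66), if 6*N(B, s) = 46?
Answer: -25915/3 ≈ -8638.3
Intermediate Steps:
V(L) = L² + L*(1 + L) (V(L) = L*(1 + L) + L² = L² + L*(1 + L))
N(B, s) = 23/3 (N(B, s) = (⅙)*46 = 23/3)
N(-97, (-51 + 95)*(0 + 55)) - V(-66) = 23/3 - (-66)*(1 + 2*(-66)) = 23/3 - (-66)*(1 - 132) = 23/3 - (-66)*(-131) = 23/3 - 1*8646 = 23/3 - 8646 = -25915/3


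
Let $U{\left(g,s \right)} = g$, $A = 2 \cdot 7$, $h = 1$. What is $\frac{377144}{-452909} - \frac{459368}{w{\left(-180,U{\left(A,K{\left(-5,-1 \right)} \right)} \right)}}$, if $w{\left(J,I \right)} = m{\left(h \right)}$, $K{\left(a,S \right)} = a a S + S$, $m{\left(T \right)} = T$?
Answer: $- \frac{208052278656}{452909} \approx -4.5937 \cdot 10^{5}$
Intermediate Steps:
$A = 14$
$K{\left(a,S \right)} = S + S a^{2}$ ($K{\left(a,S \right)} = a^{2} S + S = S a^{2} + S = S + S a^{2}$)
$w{\left(J,I \right)} = 1$
$\frac{377144}{-452909} - \frac{459368}{w{\left(-180,U{\left(A,K{\left(-5,-1 \right)} \right)} \right)}} = \frac{377144}{-452909} - \frac{459368}{1} = 377144 \left(- \frac{1}{452909}\right) - 459368 = - \frac{377144}{452909} - 459368 = - \frac{208052278656}{452909}$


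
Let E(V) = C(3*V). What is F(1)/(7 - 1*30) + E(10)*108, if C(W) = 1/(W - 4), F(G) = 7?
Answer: 1151/299 ≈ 3.8495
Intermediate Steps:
C(W) = 1/(-4 + W)
E(V) = 1/(-4 + 3*V)
F(1)/(7 - 1*30) + E(10)*108 = 7/(7 - 1*30) + 108/(-4 + 3*10) = 7/(7 - 30) + 108/(-4 + 30) = 7/(-23) + 108/26 = 7*(-1/23) + (1/26)*108 = -7/23 + 54/13 = 1151/299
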